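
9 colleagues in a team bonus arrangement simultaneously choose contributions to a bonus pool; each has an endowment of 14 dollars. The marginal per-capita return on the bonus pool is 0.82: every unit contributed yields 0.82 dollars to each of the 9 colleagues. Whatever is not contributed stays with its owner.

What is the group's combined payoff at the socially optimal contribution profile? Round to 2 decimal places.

929.88 dollars

Each contributed unit returns 7.380 to the group as a whole (0.82 to each of 9 players), which exceeds 1, so the social optimum is full contribution: group total = 7.380 × 126 = 929.88.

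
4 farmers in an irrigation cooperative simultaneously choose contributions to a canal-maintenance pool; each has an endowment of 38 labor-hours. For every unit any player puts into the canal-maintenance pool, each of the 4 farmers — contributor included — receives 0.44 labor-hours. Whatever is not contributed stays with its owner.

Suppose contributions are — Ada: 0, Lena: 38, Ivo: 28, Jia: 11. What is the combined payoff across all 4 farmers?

210.52 labor-hours

Total contributed: 0 + 38 + 28 + 11 = 77; total kept: 4 × 38 − 77 = 75.
The canal-maintenance pool pays out 0.44 × 4 × 77 = 135.52 in aggregate.
Group total = 75 + 135.52 = 210.52.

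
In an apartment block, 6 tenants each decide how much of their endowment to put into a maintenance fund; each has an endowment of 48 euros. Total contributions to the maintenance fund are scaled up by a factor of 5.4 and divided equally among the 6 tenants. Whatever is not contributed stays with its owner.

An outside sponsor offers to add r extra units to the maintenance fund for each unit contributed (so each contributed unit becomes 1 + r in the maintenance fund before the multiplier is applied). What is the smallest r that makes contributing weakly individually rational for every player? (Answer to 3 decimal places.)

With matching at rate r, one contributed unit becomes (1 + r) in the maintenance fund and returns 5.4 × (1 + r) / 6 to the contributor.
Setting this equal to 1: 1 + r = 6/5.4 = 1.1111.
So the minimum matching rate is r = 1.1111 − 1 = 0.111.

0.111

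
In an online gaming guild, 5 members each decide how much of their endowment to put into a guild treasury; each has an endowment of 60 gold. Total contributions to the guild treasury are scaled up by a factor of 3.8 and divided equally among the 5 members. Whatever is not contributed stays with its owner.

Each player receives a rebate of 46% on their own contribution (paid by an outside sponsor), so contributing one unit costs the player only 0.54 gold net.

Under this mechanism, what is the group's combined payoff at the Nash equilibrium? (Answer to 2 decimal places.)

With the mechanism, a contributed unit returns (3.8/5) / 0.54 = 1.4074 per unit of net cost to the contributor — now above 1 — so contributing fully is weakly dominant for every player.
So the Nash equilibrium is full contribution by all 5; the group earns 5 × (60 × 0.46 + 3.8 × 60) = 1278.00.

1278.00 gold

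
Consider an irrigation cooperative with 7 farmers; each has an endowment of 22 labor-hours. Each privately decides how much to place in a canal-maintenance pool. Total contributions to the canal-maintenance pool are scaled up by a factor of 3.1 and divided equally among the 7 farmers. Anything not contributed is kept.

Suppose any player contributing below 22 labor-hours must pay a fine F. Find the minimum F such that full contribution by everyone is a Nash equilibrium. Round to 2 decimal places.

Given the others contribute fully, the best deviation is to contribute 0 (any partial contribution still incurs the fine and gives up units whose private return 0.4429 is below 1).
Deviating from 22 to 0 saves 22 labor-hours but forfeits the deviator's share of the drop in the canal-maintenance pool: 3.1/7 × 22 = 9.74.
So the deviation gain is 22 − 9.74 = 12.26, and the fine must be at least 12.26 labor-hours to wipe it out.

12.26 labor-hours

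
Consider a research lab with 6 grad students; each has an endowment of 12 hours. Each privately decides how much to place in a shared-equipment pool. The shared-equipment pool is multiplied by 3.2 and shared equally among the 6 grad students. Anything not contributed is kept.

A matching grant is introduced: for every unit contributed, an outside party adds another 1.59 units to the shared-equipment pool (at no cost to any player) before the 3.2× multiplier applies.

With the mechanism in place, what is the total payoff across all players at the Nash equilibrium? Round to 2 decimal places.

The effective private return per unit is now 3.2 × 2.59 / 6 = 1.3813 > 1, so every player's dominant strategy flips to full contribution.
So the Nash equilibrium is full contribution by all 6; the group earns 3.2 × 2.59 × 72 = 596.74.

596.74 hours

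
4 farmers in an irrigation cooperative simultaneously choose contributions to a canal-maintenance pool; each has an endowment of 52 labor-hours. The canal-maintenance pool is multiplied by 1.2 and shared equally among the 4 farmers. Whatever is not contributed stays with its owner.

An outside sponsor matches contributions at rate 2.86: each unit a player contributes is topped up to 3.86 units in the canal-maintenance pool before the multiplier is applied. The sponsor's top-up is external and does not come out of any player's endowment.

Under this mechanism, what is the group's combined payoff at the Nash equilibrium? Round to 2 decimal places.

Under the mechanism each unit contributed yields 1.2 × 3.86 / 4 = 1.1580 back to its contributor per unit of net cost, which exceeds 1, making full contribution the dominant choice for everyone.
At the Nash equilibrium everyone contributes 52. Group total payoff = 1.2 × 3.86 × 208 = 963.46.

963.46 labor-hours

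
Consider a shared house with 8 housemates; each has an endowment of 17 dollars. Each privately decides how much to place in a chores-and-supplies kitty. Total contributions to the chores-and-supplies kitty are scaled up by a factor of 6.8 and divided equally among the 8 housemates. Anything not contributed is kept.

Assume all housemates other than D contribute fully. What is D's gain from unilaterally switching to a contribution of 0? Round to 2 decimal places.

2.55 dollars

Switching from a contribution of 17 to 0 lets D keep an extra 17 dollars, but lowers the chores-and-supplies kitty by 17, which costs D their own share of that drop: 6.8/8 × 17 = 14.45.
Net gain = 17 − 14.45 = 2.55. The private return per contributed unit (0.8500) is below 1, so free-riding is indeed the best response regardless of what the others do.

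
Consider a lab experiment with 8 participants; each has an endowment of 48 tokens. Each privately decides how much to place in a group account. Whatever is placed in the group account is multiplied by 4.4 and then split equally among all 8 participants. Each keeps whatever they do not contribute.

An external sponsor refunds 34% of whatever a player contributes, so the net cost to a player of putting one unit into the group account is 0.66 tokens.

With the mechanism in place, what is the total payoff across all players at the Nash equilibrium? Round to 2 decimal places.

The effective private return is (4.4/8) / 0.66 = 0.8333, which is still under 1, so the mechanism doesn't change anyone's dominant strategy: zero contribution.
At the Nash equilibrium no one contributes; group total payoff = 8 × 48 = 384.

384.00 tokens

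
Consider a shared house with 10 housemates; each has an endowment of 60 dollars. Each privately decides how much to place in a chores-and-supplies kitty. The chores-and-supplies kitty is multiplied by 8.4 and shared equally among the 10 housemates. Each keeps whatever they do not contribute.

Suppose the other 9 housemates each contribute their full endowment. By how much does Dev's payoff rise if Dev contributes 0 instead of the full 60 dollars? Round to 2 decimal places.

9.60 dollars

Switching from a contribution of 60 to 0 lets Dev keep an extra 60 dollars, but lowers the chores-and-supplies kitty by 60, which costs Dev their own share of that drop: 8.4/10 × 60 = 50.40.
Net gain = 60 − 50.40 = 9.60. The private return per contributed unit (0.8400) is below 1, so free-riding is indeed the best response regardless of what the others do.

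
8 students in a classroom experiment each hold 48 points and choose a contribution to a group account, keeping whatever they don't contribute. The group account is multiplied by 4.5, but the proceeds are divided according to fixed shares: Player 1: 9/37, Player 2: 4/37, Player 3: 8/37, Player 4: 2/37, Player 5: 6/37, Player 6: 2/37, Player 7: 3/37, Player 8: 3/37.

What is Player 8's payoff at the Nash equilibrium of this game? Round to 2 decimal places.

A player with share s gets back 4.5·s per unit contributed, so full contribution is dominant for anyone with s > 1/4.5 = 0.2222 and zero contribution is dominant for anyone below.
Player 1 alone (share 9/37) is above the threshold, contributing 48; the remaining 7 contribute 0. Total contributed: 48.
Player 8 keeps 48 and receives 4.5 × 48 × 3/37 = 17.51 from the group account, for a payoff of 65.51.

65.51 points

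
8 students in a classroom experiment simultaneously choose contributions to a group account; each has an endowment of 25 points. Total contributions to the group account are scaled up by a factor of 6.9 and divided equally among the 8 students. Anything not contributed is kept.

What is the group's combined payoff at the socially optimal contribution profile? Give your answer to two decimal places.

1380.00 points

Each contributed unit returns 6.900 to the group as a whole (0.8625 to each of 8 players), which exceeds 1, so the social optimum is full contribution: group total = 6.900 × 200 = 1380.00.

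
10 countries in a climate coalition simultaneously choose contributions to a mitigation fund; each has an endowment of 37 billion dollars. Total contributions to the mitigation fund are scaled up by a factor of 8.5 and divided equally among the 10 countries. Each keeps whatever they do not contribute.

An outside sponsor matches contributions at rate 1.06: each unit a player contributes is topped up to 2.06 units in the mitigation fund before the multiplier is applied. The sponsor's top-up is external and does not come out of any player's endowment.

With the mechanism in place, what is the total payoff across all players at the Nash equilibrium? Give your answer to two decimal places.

6478.70 billion dollars

The effective private return per unit is now 8.5 × 2.06 / 10 = 1.7510 > 1, so every player's dominant strategy flips to full contribution.
At the Nash equilibrium everyone contributes 37. Group total payoff = 8.5 × 2.06 × 370 = 6478.70.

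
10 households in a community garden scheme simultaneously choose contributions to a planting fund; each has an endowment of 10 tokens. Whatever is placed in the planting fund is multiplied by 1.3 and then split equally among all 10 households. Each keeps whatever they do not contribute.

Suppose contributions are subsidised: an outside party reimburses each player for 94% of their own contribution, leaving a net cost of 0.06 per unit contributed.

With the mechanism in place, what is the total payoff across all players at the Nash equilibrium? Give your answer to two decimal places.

224.00 tokens

With the mechanism, a contributed unit returns (1.3/10) / 0.06 = 2.1667 per unit of net cost to the contributor — now above 1 — so contributing fully is weakly dominant for every player.
At the Nash equilibrium everyone contributes 10. Group total payoff = 10 × (10 × 0.94 + 1.3 × 10) = 224.00.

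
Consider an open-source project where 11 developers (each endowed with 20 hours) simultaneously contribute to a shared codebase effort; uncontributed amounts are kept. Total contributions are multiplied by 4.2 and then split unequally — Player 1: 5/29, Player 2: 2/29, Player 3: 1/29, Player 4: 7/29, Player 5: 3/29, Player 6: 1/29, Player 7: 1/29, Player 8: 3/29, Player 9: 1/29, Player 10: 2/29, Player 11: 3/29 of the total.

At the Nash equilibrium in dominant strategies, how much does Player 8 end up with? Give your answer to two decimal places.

Each unit j contributes comes back to j as 4.2 × (j's share), so j prefers to contribute only if that share exceeds 1/4.2 = 0.2381; otherwise keeping the unit dominates.
Player 4 alone (share 7/29) is above the threshold, contributing 20; the remaining 10 contribute 0. Total contributed: 20.
Player 8 keeps 20 and receives 4.2 × 20 × 3/29 = 8.69 from the shared codebase effort, for a payoff of 28.69.

28.69 hours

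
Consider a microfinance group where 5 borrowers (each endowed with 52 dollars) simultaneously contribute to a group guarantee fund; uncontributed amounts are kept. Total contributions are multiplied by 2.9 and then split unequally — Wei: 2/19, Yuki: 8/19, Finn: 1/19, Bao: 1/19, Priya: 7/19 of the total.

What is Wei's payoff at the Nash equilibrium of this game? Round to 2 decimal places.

For player j, contributing a unit is worthwhile iff 2.9 × (j's share) ≥ 1, i.e. iff j's share is at least 0.3448.
The shares above 0.3448 belong to Yuki and Priya, contributing 52 each; the remaining 3 contribute 0. Total contributed: 104.
Wei keeps 52 and receives 2.9 × 104 × 2/19 = 31.75 from the group guarantee fund, for a payoff of 83.75.

83.75 dollars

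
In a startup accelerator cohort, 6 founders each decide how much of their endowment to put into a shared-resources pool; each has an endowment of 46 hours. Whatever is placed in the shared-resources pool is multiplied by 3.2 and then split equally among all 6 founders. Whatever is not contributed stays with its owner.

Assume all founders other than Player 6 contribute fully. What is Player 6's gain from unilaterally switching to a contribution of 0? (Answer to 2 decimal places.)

Switching from a contribution of 46 to 0 lets Player 6 keep an extra 46 hours, but lowers the shared-resources pool by 46, which costs Player 6 their own share of that drop: 3.2/6 × 46 = 24.53.
Net gain = 46 − 24.53 = 21.47. The private return per contributed unit (0.5333) is below 1, so free-riding is indeed the best response regardless of what the others do.

21.47 hours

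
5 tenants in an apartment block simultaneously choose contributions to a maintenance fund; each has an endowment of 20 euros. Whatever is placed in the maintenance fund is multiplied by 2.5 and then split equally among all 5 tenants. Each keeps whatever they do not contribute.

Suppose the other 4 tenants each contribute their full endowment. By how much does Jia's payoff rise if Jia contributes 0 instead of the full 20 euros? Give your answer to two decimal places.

Switching from a contribution of 20 to 0 lets Jia keep an extra 20 euros, but lowers the maintenance fund by 20, which costs Jia their own share of that drop: 2.5/5 × 20 = 10.00.
Net gain = 20 − 10.00 = 10.00. The private return per contributed unit (0.5000) is below 1, so free-riding is indeed the best response regardless of what the others do.

10.00 euros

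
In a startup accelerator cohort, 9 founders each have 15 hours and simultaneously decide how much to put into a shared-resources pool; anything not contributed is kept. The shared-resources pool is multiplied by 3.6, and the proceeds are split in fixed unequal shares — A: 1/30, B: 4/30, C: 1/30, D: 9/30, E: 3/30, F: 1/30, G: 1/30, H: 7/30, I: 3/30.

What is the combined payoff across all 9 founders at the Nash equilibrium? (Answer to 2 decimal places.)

A player with share s gets back 3.6·s per unit contributed, so full contribution is dominant for anyone with s > 1/3.6 = 0.2778 and zero contribution is dominant for anyone below.
Only D (9/30) clears that bar, contributing 15; the remaining 8 contribute 0. Total contributed: 15.
The shared-resources pool pays out 3.6 × 15 = 54.00 in total (split across the unequal shares, but the aggregate is all that matters for the group sum).
The 8 free-riders keep 15 each, adding 120. Group total = 120 + 54.00 = 174.00.

174.00 hours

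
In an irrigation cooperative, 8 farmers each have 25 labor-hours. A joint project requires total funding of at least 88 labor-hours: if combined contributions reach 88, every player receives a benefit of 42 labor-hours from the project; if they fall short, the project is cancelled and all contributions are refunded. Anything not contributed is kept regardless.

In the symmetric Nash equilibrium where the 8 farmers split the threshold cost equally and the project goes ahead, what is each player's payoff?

56 labor-hours

Equal share of the threshold: 88/8 = 11.
At this profile no one gains by cutting their contribution: any cut drops the total below 88, the project is cancelled, contributions are refunded, and the deviator ends with 25, which is less than 25 − 11 + 42 = 56. Contributing more than 11 just wastes the excess. So contributing exactly 11 is a best response.
Each player's payoff: 25 − 11 + 42 = 56.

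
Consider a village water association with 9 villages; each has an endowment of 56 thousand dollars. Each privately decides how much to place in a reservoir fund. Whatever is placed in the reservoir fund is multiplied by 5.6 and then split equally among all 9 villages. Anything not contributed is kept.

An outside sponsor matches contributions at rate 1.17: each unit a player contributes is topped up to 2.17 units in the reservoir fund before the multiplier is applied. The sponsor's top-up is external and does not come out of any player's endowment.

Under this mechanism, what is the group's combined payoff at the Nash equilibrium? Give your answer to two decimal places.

6124.61 thousand dollars

Under the mechanism each unit contributed yields 5.6 × 2.17 / 9 = 1.3502 back to its contributor per unit of net cost, which exceeds 1, making full contribution the dominant choice for everyone.
At the Nash equilibrium everyone contributes 56. Group total payoff = 5.6 × 2.17 × 504 = 6124.61.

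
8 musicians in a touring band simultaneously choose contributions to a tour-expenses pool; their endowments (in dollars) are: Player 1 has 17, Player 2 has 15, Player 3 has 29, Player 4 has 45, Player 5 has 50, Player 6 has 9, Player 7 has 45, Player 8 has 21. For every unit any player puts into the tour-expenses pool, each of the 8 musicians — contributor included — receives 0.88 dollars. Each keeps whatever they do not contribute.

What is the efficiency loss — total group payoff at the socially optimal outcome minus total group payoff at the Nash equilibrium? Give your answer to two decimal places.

1395.24 dollars

The private return per contributed unit is 0.88 < 1 for everyone, so the Nash equilibrium is zero contribution and the group total is Σ E_j = 17 + 15 + 29 + 45 + 50 + 9 + 45 + 21 = 231.
Each contributed unit returns 7.040 to the group, so the social optimum is full contribution by everyone: group total = 7.040 × 231 = 1626.24.
Efficiency loss = (7.040 − 1) × 231 = 1395.24.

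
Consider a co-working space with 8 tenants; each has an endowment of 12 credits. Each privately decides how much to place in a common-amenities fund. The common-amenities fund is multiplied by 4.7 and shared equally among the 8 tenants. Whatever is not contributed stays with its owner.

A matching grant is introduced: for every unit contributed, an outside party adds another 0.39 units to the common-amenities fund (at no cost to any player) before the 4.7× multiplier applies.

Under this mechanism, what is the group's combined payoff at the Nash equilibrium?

The effective private return is 4.7 × 1.39 / 8 = 0.8166, which is still under 1, so the mechanism doesn't change anyone's dominant strategy: zero contribution.
At the Nash equilibrium no one contributes; group total payoff = 8 × 12 = 96.

96.00 credits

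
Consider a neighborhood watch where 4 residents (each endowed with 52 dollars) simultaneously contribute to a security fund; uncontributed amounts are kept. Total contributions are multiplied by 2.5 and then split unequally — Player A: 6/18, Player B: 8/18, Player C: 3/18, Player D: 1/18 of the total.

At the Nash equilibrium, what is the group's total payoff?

A player with share s gets back 2.5·s per unit contributed, so full contribution is dominant for anyone with s > 1/2.5 = 0.4000 and zero contribution is dominant for anyone below.
The only share above 0.4000 is Player B's 8/18, contributing 52; the remaining 3 contribute 0. Total contributed: 52.
The security fund pays out 2.5 × 52 = 130.00 in total (split across the unequal shares, but the aggregate is all that matters for the group sum).
The 3 free-riders keep 52 each, adding 156. Group total = 156 + 130.00 = 286.00.

286.00 dollars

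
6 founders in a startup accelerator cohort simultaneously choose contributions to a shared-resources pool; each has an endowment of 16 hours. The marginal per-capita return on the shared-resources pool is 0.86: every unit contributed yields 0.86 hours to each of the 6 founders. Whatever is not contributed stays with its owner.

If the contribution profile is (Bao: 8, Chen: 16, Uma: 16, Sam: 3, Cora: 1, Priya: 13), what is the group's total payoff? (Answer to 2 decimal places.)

333.12 hours

Total contributed: 8 + 16 + 16 + 3 + 1 + 13 = 57; total kept: 6 × 16 − 57 = 39.
The shared-resources pool pays out 0.86 × 6 × 57 = 294.12 in aggregate.
Group total = 39 + 294.12 = 333.12.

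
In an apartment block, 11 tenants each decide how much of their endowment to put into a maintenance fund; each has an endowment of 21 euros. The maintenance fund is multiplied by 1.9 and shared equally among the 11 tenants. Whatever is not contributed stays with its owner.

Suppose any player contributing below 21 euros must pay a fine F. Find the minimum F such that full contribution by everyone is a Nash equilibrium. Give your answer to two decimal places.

Given the others contribute fully, the best deviation is to contribute 0 (any partial contribution still incurs the fine and gives up units whose private return 0.1727 is below 1).
Deviating from 21 to 0 saves 21 euros but forfeits the deviator's share of the drop in the maintenance fund: 1.9/11 × 21 = 3.63.
So the deviation gain is 21 − 3.63 = 17.37, and the fine must be at least 17.37 euros to wipe it out.

17.37 euros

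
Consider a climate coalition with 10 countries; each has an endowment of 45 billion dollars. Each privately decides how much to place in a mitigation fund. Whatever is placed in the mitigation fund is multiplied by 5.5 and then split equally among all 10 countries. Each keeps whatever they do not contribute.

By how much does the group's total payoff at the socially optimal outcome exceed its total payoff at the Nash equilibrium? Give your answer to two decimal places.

Each contributed unit returns 5.5/10 = 0.5500 to its contributor — below 1 — so contributing 0 is dominant for every player. At the Nash equilibrium everyone keeps their 45, and the group total is 10 × 45 = 450.
Each contributed unit returns 5.500 to the group as a whole (0.5500 to each of 10 players), which exceeds 1, so the social optimum is full contribution: group total = 5.500 × 450 = 2475.00.
Efficiency loss = 2475.00 − 450 = 2025.00.

2025.00 billion dollars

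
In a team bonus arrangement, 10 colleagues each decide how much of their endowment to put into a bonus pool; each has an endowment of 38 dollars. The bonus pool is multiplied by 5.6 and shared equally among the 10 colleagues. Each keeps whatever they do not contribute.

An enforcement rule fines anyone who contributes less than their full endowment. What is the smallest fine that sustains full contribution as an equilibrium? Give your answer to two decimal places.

16.72 dollars

Given the others contribute fully, the best deviation is to contribute 0 (any partial contribution still incurs the fine and gives up units whose private return 0.5600 is below 1).
Deviating from 38 to 0 saves 38 dollars but forfeits the deviator's share of the drop in the bonus pool: 5.6/10 × 38 = 21.28.
So the deviation gain is 38 − 21.28 = 16.72, and the fine must be at least 16.72 dollars to wipe it out.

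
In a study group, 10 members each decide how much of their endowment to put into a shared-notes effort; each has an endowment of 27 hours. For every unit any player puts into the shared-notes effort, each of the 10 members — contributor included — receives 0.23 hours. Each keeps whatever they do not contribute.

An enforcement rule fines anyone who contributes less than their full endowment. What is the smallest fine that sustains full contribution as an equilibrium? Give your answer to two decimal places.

Given the others contribute fully, the best deviation is to contribute 0 (any partial contribution still incurs the fine and gives up units whose private return 0.23 is below 1).
Deviating from 27 to 0 saves 27 hours but forfeits the deviator's share of the drop in the shared-notes effort: 0.23 × 27 = 6.21.
So the deviation gain is 27 − 6.21 = 20.79, and the fine must be at least 20.79 hours to wipe it out.

20.79 hours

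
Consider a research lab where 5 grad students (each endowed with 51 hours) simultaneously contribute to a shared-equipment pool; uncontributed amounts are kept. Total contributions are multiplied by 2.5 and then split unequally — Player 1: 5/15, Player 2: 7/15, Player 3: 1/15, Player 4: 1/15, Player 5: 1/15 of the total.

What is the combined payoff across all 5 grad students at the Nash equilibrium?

For player j, contributing a unit is worthwhile iff 2.5 × (j's share) ≥ 1, i.e. iff j's share is at least 0.4000.
Player 2 alone (share 7/15) is above the threshold, contributing 51; the remaining 4 contribute 0. Total contributed: 51.
The shared-equipment pool pays out 2.5 × 51 = 127.50 in total (split across the unequal shares, but the aggregate is all that matters for the group sum).
The 4 free-riders keep 51 each, adding 204. Group total = 204 + 127.50 = 331.50.

331.50 hours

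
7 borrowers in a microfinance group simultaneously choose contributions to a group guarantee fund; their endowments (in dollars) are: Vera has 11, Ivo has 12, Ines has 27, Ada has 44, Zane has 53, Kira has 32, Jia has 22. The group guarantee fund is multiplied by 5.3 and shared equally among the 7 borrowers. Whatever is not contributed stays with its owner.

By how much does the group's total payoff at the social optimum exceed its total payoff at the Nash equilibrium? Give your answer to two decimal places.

864.30 dollars

The private return per contributed unit is 5.3/7 = 0.7571 < 1 for every player regardless of endowment, so the Nash equilibrium is zero contribution and the group total is Σ E_j = 11 + 12 + 27 + 44 + 53 + 32 + 22 = 201.
Each contributed unit returns 5.300 to the group, so the social optimum is full contribution by everyone: group total = 5.300 × 201 = 1065.30.
Efficiency loss = (5.300 − 1) × 201 = 864.30.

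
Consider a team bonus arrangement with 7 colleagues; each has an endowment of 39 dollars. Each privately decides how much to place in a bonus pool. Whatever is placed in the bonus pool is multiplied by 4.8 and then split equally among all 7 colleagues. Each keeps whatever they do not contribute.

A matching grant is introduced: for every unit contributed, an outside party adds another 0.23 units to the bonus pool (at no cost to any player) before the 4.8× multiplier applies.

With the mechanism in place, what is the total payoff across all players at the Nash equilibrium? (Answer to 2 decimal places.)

With the mechanism, a contributed unit returns 4.8 × 1.23 / 7 = 0.8434 per unit of net cost — still below 1 — so contributing 0 remains dominant for every player.
Everyone keeps their endowment and the group total is 7 × 39 = 273.

273.00 dollars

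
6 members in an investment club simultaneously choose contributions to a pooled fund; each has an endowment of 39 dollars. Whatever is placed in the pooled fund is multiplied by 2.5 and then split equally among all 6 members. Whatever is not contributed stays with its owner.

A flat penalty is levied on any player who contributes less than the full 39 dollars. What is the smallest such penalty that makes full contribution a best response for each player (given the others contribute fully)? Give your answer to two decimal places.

22.75 dollars

Given the others contribute fully, the best deviation is to contribute 0 (any partial contribution still incurs the fine and gives up units whose private return 0.4167 is below 1).
Deviating from 39 to 0 saves 39 dollars but forfeits the deviator's share of the drop in the pooled fund: 2.5/6 × 39 = 16.25.
So the deviation gain is 39 − 16.25 = 22.75, and the fine must be at least 22.75 dollars to wipe it out.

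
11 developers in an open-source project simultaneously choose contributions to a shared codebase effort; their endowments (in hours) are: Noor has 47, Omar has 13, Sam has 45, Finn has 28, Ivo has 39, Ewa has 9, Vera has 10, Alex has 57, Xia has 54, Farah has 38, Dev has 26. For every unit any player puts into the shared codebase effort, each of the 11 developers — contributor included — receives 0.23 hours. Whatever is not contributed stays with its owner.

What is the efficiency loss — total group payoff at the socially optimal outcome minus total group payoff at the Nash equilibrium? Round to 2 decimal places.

The private return per contributed unit is 0.23 < 1 for everyone, so the Nash equilibrium is zero contribution and the group total is Σ E_j = 47 + 13 + 45 + 28 + 39 + 9 + 10 + 57 + 54 + 38 + 26 = 366.
Each contributed unit returns 2.530 to the group, so the social optimum is full contribution by everyone: group total = 2.530 × 366 = 925.98.
Efficiency loss = (2.530 − 1) × 366 = 559.98.

559.98 hours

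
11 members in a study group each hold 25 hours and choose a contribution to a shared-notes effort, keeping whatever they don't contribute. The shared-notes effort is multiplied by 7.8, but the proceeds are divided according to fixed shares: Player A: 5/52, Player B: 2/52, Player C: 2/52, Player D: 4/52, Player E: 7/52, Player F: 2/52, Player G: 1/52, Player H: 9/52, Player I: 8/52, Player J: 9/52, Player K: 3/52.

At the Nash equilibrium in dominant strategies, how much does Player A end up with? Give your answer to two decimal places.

Each unit j contributes comes back to j as 7.8 × (j's share), so j prefers to contribute only if that share exceeds 1/7.8 = 0.1282; otherwise keeping the unit dominates.
The shares above 0.1282 belong to Player E, Player H, Player I and Player J, contributing 25 each; the remaining 7 contribute 0. Total contributed: 100.
Player A keeps 25 and receives 7.8 × 100 × 5/52 = 75.00 from the shared-notes effort, for a payoff of 100.00.

100.00 hours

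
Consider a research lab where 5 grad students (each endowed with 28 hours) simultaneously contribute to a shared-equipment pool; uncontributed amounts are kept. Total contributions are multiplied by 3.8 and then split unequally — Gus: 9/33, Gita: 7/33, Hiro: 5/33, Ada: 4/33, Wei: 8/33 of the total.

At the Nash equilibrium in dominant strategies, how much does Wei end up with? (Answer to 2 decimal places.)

53.79 hours

For player j, contributing a unit is worthwhile iff 3.8 × (j's share) ≥ 1, i.e. iff j's share is at least 0.2632.
Only Gus (9/33) clears that bar, contributing 28; the remaining 4 contribute 0. Total contributed: 28.
Wei keeps 28 and receives 3.8 × 28 × 8/33 = 25.79 from the shared-equipment pool, for a payoff of 53.79.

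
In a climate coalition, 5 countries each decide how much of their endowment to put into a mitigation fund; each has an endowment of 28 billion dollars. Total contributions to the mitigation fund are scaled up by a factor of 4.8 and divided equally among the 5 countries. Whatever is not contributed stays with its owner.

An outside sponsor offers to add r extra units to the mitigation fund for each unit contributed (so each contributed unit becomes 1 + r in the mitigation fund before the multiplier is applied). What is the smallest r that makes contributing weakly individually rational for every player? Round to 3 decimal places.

0.042

With matching at rate r, one contributed unit becomes (1 + r) in the mitigation fund and returns 4.8 × (1 + r) / 5 to the contributor.
Setting this equal to 1: 1 + r = 5/4.8 = 1.0417.
So the minimum matching rate is r = 1.0417 − 1 = 0.042.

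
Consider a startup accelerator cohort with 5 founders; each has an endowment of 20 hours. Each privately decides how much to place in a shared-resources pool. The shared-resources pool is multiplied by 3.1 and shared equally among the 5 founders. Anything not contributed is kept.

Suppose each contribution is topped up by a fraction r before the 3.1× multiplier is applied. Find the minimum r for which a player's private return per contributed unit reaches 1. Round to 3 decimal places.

With matching at rate r, one contributed unit becomes (1 + r) in the shared-resources pool and returns 3.1 × (1 + r) / 5 to the contributor.
Setting this equal to 1: 1 + r = 5/3.1 = 1.6129.
So the minimum matching rate is r = 1.6129 − 1 = 0.613.

0.613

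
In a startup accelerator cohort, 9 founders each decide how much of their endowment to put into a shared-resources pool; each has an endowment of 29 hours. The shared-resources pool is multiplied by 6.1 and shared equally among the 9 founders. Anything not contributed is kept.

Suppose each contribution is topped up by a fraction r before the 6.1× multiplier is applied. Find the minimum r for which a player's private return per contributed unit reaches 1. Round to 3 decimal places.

0.475

With matching at rate r, one contributed unit becomes (1 + r) in the shared-resources pool and returns 6.1 × (1 + r) / 9 to the contributor.
Setting this equal to 1: 1 + r = 9/6.1 = 1.4754.
So the minimum matching rate is r = 1.4754 − 1 = 0.475.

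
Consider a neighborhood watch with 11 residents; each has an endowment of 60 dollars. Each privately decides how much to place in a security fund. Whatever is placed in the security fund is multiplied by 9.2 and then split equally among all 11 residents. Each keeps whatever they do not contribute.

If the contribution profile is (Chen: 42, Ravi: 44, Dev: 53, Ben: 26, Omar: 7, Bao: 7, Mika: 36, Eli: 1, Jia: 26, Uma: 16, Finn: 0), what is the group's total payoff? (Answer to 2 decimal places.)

2775.60 dollars

Total contributed: 42 + 44 + 53 + 26 + 7 + 7 + 36 + 1 + 26 + 16 + 0 = 258; total kept: 11 × 60 − 258 = 402.
The security fund pays out 9.2 × 258 = 2373.60 in aggregate.
Group total = 402 + 2373.60 = 2775.60.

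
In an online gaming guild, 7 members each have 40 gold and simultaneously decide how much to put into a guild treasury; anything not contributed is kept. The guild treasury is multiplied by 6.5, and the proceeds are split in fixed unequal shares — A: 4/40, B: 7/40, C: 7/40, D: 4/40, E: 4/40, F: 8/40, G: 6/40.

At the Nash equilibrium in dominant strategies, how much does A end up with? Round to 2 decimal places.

Player j's private return per contributed unit is 6.5 × (j's share). Contributing is weakly dominant for j when that share is at least 1/6.5 = 0.1538, and contributing 0 is dominant otherwise.
B, C and F clear that bar, contributing 40 each; the remaining 4 contribute 0. Total contributed: 120.
A keeps 40 and receives 6.5 × 120 × 4/40 = 78.00 from the guild treasury, for a payoff of 118.00.

118.00 gold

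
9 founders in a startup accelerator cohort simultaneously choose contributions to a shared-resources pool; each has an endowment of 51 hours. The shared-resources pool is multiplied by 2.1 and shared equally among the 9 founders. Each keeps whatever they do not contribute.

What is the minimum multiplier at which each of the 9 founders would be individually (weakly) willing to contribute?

9

A contributed unit returns (multiplier)/9 to its contributor.
This reaches 1 exactly when the multiplier is 9.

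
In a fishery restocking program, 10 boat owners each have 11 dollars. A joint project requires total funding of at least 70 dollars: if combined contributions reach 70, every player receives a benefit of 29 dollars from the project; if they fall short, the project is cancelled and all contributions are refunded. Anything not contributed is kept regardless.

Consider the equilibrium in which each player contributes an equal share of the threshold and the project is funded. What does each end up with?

33 dollars

Equal share of the threshold: 70/10 = 7.
At this profile no one gains by cutting their contribution: any cut drops the total below 70, the project is cancelled, contributions are refunded, and the deviator ends with 11, which is less than 11 − 7 + 29 = 33. Contributing more than 7 just wastes the excess. So contributing exactly 7 is a best response.
Each player's payoff: 11 − 7 + 29 = 33.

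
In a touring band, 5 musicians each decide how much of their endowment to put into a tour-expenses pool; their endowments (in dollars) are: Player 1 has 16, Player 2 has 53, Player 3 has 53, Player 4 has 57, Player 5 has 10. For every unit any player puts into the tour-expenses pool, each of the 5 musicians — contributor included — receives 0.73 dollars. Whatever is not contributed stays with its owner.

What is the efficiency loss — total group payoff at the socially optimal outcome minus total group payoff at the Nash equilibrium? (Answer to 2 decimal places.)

The private return per contributed unit is 0.73 < 1 for everyone, so the Nash equilibrium is zero contribution and the group total is Σ E_j = 16 + 53 + 53 + 57 + 10 = 189.
Each contributed unit returns 3.650 to the group, so the social optimum is full contribution by everyone: group total = 3.650 × 189 = 689.85.
Efficiency loss = (3.650 − 1) × 189 = 500.85.

500.85 dollars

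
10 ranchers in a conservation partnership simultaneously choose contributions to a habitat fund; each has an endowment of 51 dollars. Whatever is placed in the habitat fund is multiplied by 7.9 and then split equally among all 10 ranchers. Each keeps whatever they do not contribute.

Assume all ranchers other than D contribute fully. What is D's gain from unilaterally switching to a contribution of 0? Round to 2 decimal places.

10.71 dollars

Switching from a contribution of 51 to 0 lets D keep an extra 51 dollars, but lowers the habitat fund by 51, which costs D their own share of that drop: 7.9/10 × 51 = 40.29.
Net gain = 51 − 40.29 = 10.71. The private return per contributed unit (0.7900) is below 1, so free-riding is indeed the best response regardless of what the others do.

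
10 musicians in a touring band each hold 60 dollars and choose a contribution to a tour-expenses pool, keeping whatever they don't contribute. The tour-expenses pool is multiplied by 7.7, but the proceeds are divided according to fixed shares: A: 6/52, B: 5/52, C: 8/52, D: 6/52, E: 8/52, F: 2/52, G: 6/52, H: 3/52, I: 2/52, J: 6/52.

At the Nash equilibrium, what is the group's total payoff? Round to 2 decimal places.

1404.00 dollars

Each unit j contributes comes back to j as 7.7 × (j's share), so j prefers to contribute only if that share exceeds 1/7.7 = 0.1299; otherwise keeping the unit dominates.
C and E are above the threshold, contributing 60 each; the remaining 8 contribute 0. Total contributed: 120.
The tour-expenses pool pays out 7.7 × 120 = 924.00 in total (split across the unequal shares, but the aggregate is all that matters for the group sum).
The 8 free-riders keep 60 each, adding 480. Group total = 480 + 924.00 = 1404.00.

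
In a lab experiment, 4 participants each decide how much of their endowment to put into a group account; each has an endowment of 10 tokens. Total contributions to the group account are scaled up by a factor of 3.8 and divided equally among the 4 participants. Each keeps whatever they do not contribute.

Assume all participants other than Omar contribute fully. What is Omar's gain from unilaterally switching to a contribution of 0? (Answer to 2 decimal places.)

0.50 tokens

Switching from a contribution of 10 to 0 lets Omar keep an extra 10 tokens, but lowers the group account by 10, which costs Omar their own share of that drop: 3.8/4 × 10 = 9.50.
Net gain = 10 − 9.50 = 0.50. The private return per contributed unit (0.9500) is below 1, so free-riding is indeed the best response regardless of what the others do.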